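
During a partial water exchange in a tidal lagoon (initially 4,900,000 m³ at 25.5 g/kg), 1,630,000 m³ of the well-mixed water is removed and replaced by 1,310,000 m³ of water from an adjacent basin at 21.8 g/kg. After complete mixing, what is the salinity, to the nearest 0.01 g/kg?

24.44 g/kg

Remaining after removal: 3,270,000 m³ at 25.5 g/kg (salt = 83,385,000)
After addition: salt = 83,385,000 + 1,310,000×21.8 = 111,943,000; volume = 4,580,000 m³
S = 111,943,000 / 4,580,000 = 24.4417 g/kg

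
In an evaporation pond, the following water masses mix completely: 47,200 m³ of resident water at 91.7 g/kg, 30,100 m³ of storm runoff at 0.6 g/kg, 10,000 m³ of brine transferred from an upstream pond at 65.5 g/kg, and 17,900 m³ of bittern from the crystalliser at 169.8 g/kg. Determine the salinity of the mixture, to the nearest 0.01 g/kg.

76.43 g/kg

Total salt / total volume:
salt = 47,200×91.7 + 30,100×0.6 + 10,000×65.5 + 17,900×169.8 = 4,328,240 + 18,060 + 655,000 + 3,039,420 = 8,040,720
volume = 47,200 + 30,100 + 10,000 + 17,900 = 105,200 m³
S = 8,040,720 / 105,200 = 76.4327 g/kg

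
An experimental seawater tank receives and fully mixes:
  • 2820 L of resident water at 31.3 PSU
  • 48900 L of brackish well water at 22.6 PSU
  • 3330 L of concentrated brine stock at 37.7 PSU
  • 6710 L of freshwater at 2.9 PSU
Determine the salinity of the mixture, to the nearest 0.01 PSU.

21.67 PSU

Weighted by volume,
salt = 2,820×31.3 + 48,900×22.6 + 3,330×37.7 + 6,710×2.9 = 88,266 + 1,105,140 + 125,541 + 19,459 = 1,338,406
volume = 2,820 + 48,900 + 3,330 + 6,710 = 61,760 L
S = 1,338,406 / 61,760 = 21.6711 PSU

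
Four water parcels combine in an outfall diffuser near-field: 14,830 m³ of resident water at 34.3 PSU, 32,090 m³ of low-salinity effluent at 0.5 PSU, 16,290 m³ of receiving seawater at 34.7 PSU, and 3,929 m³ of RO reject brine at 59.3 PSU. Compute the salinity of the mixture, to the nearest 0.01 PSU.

19.70 PSU

Weighted by volume,
salt = 14,830×34.3 + 32,090×0.5 + 16,290×34.7 + 3,929×59.3 = 508,669 + 16,045 + 565,263 + 232,989.7 = 1,322,966.7
volume = 14,830 + 32,090 + 16,290 + 3,929 = 67,139 m³
S = 1,322,966.7 / 67,139 = 19.7049 PSU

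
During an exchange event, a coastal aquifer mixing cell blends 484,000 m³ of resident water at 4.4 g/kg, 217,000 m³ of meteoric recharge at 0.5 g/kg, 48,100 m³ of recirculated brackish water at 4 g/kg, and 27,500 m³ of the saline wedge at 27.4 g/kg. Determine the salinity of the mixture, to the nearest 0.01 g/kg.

Mass of salt is conserved:
salt = 484,000×4.4 + 217,000×0.5 + 48,100×4 + 27,500×27.4 = 2,129,600 + 108,500 + 192,400 + 753,500 = 3,184,000
volume = 484,000 + 217,000 + 48,100 + 27,500 = 776,600 m³
S = 3,184,000 / 776,600 = 4.0999 g/kg

4.10 g/kg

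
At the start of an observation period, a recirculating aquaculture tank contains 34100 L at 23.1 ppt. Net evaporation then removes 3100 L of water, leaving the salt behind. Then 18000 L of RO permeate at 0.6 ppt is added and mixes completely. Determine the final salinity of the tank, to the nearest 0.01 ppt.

16.30 ppt

After evaporation: salt = 34,100×23.1 = 787,710; volume = 34,100 − 3,100 = 31,000 L
After mixing: salt = 787,710 + 18,000×0.6 = 798,510; volume = 31,000 + 18,000 = 49,000 L
S = 798,510 / 49,000 = 16.2961 ppt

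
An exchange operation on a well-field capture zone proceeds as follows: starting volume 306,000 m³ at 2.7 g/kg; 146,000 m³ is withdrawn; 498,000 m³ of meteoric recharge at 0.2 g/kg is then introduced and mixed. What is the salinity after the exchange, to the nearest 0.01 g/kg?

0.81 g/kg

Remaining after removal: 160,000 m³ at 2.7 g/kg (salt = 432,000)
After addition: salt = 432,000 + 498,000×0.2 = 531,600; volume = 658,000 m³
S = 531,600 / 658,000 = 0.8079 g/kg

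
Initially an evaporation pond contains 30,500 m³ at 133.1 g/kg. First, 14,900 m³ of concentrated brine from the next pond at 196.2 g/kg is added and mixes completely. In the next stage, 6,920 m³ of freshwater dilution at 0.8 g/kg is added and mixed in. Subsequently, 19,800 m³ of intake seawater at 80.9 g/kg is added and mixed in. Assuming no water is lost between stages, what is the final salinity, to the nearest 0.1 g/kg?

By conservation of dissolved salt,
Initial salt = 30,500×133.1 = 4,059,550
After stage 1: salt = 4,059,550 + 14,900×196.2 = 6,982,930; volume = 45,400 m³; S = 153.809 g/kg
After stage 2: salt = 6,982,930 + 6,920×0.8 = 6,988,466; volume = 52,320 m³; S = 133.572 g/kg
After stage 3: salt = 6,988,466 + 19,800×80.9 = 8,590,286; volume = 72,120 m³
S = 8,590,286 / 72,120 = 119.111 g/kg

119.1 g/kg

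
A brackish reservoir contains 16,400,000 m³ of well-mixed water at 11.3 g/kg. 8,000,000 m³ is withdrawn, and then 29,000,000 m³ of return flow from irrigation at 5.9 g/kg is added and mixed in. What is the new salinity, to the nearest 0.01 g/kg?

Remaining after removal: 8,400,000 m³ at 11.3 g/kg (salt = 94,920,000)
After addition: salt = 94,920,000 + 29,000,000×5.9 = 266,020,000; volume = 37,400,000 m³
S = 266,020,000 / 37,400,000 = 7.1128 g/kg

7.11 g/kg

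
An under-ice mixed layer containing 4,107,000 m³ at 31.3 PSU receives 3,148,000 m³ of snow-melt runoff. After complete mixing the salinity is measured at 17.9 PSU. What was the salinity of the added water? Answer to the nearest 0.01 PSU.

Salt balance: 4,107,000×31.3 + 3,148,000×S = 7,255,000×17.9
128,549,100 + 3,148,000·S = 129,864,500
S = (129,864,500 − 128,549,100) / 3,148,000 = 0.4179 PSU

0.42 PSU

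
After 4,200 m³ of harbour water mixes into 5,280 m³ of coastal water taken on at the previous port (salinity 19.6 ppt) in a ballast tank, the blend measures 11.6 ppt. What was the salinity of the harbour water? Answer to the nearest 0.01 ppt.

1.54 ppt

Salt balance: 5,280×19.6 + 4,200×S = 9,480×11.6
103,488 + 4,200·S = 109,968
S = (109,968 − 103,488) / 4,200 = 1.5429 ppt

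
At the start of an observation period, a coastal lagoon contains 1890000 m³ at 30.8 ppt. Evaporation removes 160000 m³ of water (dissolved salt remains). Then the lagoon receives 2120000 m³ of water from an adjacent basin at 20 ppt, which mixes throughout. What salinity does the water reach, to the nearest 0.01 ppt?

26.13 ppt

After evaporation: salt = 1,890,000×30.8 = 58,212,000; volume = 1,890,000 − 160,000 = 1,730,000 m³
After mixing: salt = 58,212,000 + 2,120,000×20 = 100,612,000; volume = 1,730,000 + 2,120,000 = 3,850,000 m³
S = 100,612,000 / 3,850,000 = 26.133 ppt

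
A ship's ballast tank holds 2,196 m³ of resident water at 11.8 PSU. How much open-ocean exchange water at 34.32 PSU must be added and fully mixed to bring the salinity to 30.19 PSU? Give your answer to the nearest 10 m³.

Salt balance: 2,196×11.8 + V×34.32 = (2,196+V)×30.19
25,912.8 + 34.32V = 66,297.24 + 30.19V
40,384.44 = 4.13V
V = 9,778.31 m³

9780 m³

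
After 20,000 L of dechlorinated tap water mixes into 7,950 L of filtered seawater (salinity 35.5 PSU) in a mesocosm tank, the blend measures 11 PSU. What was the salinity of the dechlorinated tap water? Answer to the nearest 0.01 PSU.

Salt balance: 7,950×35.5 + 20,000×S = 27,950×11
282,225 + 20,000·S = 307,450
S = (307,450 − 282,225) / 20,000 = 1.2613 PSU

1.26 PSU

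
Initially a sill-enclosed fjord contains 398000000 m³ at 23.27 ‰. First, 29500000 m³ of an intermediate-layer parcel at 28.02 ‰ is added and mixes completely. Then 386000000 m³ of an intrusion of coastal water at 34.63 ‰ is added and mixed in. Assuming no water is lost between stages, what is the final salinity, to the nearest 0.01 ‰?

28.83 ‰

By conservation of dissolved salt,
Initial salt = 398,000,000×23.27 = 9,261,460,000
After stage 1: salt = 9,261,460,000 + 29,500,000×28.02 = 10,088,050,000; volume = 427,500,000 m³; S = 23.598 ‰
After stage 2: salt = 10,088,050,000 + 386,000,000×34.63 = 23,455,230,000; volume = 813,500,000 m³
S = 23,455,230,000 / 813,500,000 = 28.8325 ‰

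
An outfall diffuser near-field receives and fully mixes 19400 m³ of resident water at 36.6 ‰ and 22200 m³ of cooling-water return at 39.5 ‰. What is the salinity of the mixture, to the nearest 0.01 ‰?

38.15 ‰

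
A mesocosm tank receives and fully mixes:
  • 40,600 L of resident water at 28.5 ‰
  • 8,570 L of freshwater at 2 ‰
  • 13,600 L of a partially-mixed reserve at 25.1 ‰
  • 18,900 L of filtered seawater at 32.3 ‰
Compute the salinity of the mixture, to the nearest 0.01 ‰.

Conserving salt mass:
salt = 40,600×28.5 + 8,570×2 + 13,600×25.1 + 18,900×32.3 = 1,157,100 + 17,140 + 341,360 + 610,470 = 2,126,070
volume = 40,600 + 8,570 + 13,600 + 18,900 = 81,670 L
S = 2,126,070 / 81,670 = 26.0324 ‰

26.03 ‰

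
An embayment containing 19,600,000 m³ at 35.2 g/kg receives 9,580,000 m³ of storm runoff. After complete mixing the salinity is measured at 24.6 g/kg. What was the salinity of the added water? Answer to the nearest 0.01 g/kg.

Salt balance: 19,600,000×35.2 + 9,580,000×S = 29,180,000×24.6
689,920,000 + 9,580,000·S = 717,828,000
S = (717,828,000 − 689,920,000) / 9,580,000 = 2.9132 g/kg

2.91 g/kg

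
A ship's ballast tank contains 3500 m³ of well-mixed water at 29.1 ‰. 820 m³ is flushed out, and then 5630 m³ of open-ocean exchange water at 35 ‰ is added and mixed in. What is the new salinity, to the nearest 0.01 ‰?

33.10 ‰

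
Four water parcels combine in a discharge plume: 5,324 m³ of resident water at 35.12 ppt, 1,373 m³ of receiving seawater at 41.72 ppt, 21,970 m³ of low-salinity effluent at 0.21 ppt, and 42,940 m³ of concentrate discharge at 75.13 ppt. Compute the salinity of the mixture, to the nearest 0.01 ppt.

Weighted by volume,
salt = 5,324×35.12 + 1,373×41.72 + 21,970×0.21 + 42,940×75.13 = 186,978.88 + 57,281.56 + 4,613.7 + 3,226,082.2 = 3,474,956.34
volume = 5,324 + 1,373 + 21,970 + 42,940 = 71,607 m³
S = 3,474,956.34 / 71,607 = 48.5282 ppt

48.53 ppt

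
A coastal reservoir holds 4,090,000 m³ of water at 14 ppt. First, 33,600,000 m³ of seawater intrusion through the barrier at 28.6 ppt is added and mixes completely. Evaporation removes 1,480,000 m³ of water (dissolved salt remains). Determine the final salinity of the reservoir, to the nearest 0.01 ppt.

After mixing: salt = 4,090,000×14 + 33,600,000×28.6 = 1,018,220,000; volume = 37,690,000 m³
After evaporation: salt unchanged = 1,018,220,000; volume = 37,690,000 − 1,480,000 = 36,210,000 m³
S = 1,018,220,000 / 36,210,000 = 28.1199 ppt

28.12 ppt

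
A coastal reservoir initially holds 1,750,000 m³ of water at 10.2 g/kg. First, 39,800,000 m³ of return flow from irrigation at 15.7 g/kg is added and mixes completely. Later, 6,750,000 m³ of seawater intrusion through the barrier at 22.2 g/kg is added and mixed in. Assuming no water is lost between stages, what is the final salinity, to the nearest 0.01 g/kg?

Mass of salt is conserved:
Initial salt = 1,750,000×10.2 = 17,850,000
After stage 1: salt = 17,850,000 + 39,800,000×15.7 = 642,710,000; volume = 41,550,000 m³; S = 15.468 g/kg
After stage 2: salt = 642,710,000 + 6,750,000×22.2 = 792,560,000; volume = 48,300,000 m³
S = 792,560,000 / 48,300,000 = 16.4091 g/kg

16.41 g/kg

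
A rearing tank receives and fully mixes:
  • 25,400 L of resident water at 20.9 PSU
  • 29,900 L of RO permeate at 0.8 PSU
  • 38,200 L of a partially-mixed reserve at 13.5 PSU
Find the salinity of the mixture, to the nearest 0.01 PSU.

11.45 PSU

Salt balance:
salt = 25,400×20.9 + 29,900×0.8 + 38,200×13.5 = 530,860 + 23,920 + 515,700 = 1,070,480
volume = 25,400 + 29,900 + 38,200 = 93,500 L
S = 1,070,480 / 93,500 = 11.449 PSU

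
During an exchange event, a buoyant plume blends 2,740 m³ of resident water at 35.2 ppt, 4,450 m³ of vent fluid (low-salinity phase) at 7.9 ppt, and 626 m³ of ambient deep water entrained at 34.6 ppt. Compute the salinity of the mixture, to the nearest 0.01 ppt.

By conservation of dissolved salt,
salt = 2,740×35.2 + 4,450×7.9 + 626×34.6 = 96,448 + 35,155 + 21,659.6 = 153,262.6
volume = 2,740 + 4,450 + 626 = 7,816 m³
S = 153,262.6 / 7,816 = 19.6088 ppt

19.61 ppt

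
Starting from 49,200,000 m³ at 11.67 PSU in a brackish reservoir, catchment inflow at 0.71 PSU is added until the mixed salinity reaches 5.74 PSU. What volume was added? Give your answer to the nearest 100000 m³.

Salt balance: 49,200,000×11.67 + V×0.71 = (49,200,000+V)×5.74
574,164,000 + 0.71V = 282,408,000 + 5.74V
291,756,000 = 5.03V
V = 58,003,180.91 m³

58000000 m³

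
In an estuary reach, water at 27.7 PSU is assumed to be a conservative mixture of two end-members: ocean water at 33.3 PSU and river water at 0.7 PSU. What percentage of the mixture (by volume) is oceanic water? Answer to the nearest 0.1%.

82.8%

Let g be the oceanic fraction. Salt balance per unit volume:
g×33.3 + (1−g)×0.7 = 27.7
g = (27.7 − 0.7) / (33.3 − 0.7) = 27/32.6 = 0.8282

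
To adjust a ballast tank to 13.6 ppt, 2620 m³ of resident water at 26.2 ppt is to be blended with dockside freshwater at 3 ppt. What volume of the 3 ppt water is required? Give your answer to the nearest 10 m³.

Salt balance: 2,620×26.2 + V×3 = (2,620+V)×13.6
68,644 + 3V = 35,632 + 13.6V
33,012 = 10.6V
V = 3,114.34 m³

3110 m³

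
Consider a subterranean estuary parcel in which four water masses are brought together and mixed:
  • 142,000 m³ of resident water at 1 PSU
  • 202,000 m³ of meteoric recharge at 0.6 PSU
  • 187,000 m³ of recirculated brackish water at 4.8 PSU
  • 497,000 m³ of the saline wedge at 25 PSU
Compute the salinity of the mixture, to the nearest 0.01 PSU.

13.22 PSU

Total salt / total volume:
salt = 142,000×1 + 202,000×0.6 + 187,000×4.8 + 497,000×25 = 142,000 + 121,200 + 897,600 + 12,425,000 = 13,585,800
volume = 142,000 + 202,000 + 187,000 + 497,000 = 1,028,000 m³
S = 13,585,800 / 1,028,000 = 13.2158 PSU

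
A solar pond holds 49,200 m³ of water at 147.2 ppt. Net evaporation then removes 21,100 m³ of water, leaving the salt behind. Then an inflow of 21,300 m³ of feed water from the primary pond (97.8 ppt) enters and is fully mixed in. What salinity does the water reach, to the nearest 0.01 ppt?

After evaporation: salt = 49,200×147.2 = 7,242,240; volume = 49,200 − 21,100 = 28,100 m³
After mixing: salt = 7,242,240 + 21,300×97.8 = 9,325,380; volume = 28,100 + 21,300 = 49,400 m³
S = 9,325,380 / 49,400 = 188.7729 ppt

188.77 ppt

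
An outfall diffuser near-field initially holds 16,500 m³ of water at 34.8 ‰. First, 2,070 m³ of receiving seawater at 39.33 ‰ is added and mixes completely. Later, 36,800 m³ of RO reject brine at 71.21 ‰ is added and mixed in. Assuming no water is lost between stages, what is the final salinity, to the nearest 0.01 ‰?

59.17 ‰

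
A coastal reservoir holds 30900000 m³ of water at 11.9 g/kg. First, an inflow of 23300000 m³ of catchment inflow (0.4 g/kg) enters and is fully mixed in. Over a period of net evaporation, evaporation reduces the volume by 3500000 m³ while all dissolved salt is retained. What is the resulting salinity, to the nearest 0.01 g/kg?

7.44 g/kg

After mixing: salt = 30,900,000×11.9 + 23,300,000×0.4 = 377,030,000; volume = 54,200,000 m³
After evaporation: salt unchanged = 377,030,000; volume = 54,200,000 − 3,500,000 = 50,700,000 m³
S = 377,030,000 / 50,700,000 = 7.4365 g/kg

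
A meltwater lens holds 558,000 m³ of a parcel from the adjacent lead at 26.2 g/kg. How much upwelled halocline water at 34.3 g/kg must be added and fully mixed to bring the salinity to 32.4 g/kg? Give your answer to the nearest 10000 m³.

Salt balance: 558,000×26.2 + V×34.3 = (558,000+V)×32.4
14,619,600 + 34.3V = 18,079,200 + 32.4V
3,459,600 = 1.9V
V = 1,820,842.11 m³

1820000 m³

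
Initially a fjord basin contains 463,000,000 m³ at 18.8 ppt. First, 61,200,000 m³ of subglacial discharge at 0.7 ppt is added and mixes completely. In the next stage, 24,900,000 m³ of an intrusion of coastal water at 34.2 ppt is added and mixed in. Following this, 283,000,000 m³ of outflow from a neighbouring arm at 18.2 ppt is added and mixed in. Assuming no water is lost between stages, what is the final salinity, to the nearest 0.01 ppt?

17.73 ppt

By conservation of dissolved salt,
Initial salt = 463,000,000×18.8 = 8,704,400,000
After stage 1: salt = 8,704,400,000 + 61,200,000×0.7 = 8,747,240,000; volume = 524,200,000 m³; S = 16.687 ppt
After stage 2: salt = 8,747,240,000 + 24,900,000×34.2 = 9,598,820,000; volume = 549,100,000 m³; S = 17.481 ppt
After stage 3: salt = 9,598,820,000 + 283,000,000×18.2 = 14,749,420,000; volume = 832,100,000 m³
S = 14,749,420,000 / 832,100,000 = 17.7255 ppt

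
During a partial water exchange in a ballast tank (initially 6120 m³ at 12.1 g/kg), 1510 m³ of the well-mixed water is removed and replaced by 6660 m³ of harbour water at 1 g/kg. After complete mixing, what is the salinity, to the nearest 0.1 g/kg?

Remaining after removal: 4,610 m³ at 12.1 g/kg (salt = 55,781)
After addition: salt = 55,781 + 6,660×1 = 62,441; volume = 11,270 m³
S = 62,441 / 11,270 = 5.5405 g/kg

5.5 g/kg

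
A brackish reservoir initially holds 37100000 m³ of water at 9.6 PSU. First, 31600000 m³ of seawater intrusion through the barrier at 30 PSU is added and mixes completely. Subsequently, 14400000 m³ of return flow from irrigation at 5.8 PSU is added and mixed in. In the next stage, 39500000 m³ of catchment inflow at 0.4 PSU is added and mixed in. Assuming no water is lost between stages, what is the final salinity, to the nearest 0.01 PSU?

Conserving salt mass:
Initial salt = 37,100,000×9.6 = 356,160,000
After stage 1: salt = 356,160,000 + 31,600,000×30 = 1,304,160,000; volume = 68,700,000 m³; S = 18.983 PSU
After stage 2: salt = 1,304,160,000 + 14,400,000×5.8 = 1,387,680,000; volume = 83,100,000 m³; S = 16.699 PSU
After stage 3: salt = 1,387,680,000 + 39,500,000×0.4 = 1,403,480,000; volume = 122,600,000 m³
S = 1,403,480,000 / 122,600,000 = 11.4476 PSU

11.45 PSU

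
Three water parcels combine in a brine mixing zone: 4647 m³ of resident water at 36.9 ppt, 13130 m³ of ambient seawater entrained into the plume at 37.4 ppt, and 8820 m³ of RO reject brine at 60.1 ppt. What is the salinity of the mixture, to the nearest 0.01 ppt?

Weighted by volume,
salt = 4,647×36.9 + 13,130×37.4 + 8,820×60.1 = 171,474.3 + 491,062 + 530,082 = 1,192,618.3
volume = 4,647 + 13,130 + 8,820 = 26,597 m³
S = 1,192,618.3 / 26,597 = 44.8403 ppt

44.84 ppt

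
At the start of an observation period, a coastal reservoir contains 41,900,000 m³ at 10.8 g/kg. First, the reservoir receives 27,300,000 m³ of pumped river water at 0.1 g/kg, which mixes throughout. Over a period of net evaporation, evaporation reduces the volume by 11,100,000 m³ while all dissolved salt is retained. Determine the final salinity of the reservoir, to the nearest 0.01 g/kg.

After mixing: salt = 41,900,000×10.8 + 27,300,000×0.1 = 455,250,000; volume = 69,200,000 m³
After evaporation: salt unchanged = 455,250,000; volume = 69,200,000 − 11,100,000 = 58,100,000 m³
S = 455,250,000 / 58,100,000 = 7.8356 g/kg

7.84 g/kg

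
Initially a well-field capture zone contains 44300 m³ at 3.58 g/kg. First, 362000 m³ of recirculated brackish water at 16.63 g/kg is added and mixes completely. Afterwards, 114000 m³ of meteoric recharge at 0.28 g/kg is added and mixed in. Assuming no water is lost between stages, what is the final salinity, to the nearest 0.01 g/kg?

Mass of salt is conserved:
Initial salt = 44,300×3.58 = 158,594
After stage 1: salt = 158,594 + 362,000×16.63 = 6,178,654; volume = 406,300 m³; S = 15.207 g/kg
After stage 2: salt = 6,178,654 + 114,000×0.28 = 6,210,574; volume = 520,300 m³
S = 6,210,574 / 520,300 = 11.9365 g/kg

11.94 g/kg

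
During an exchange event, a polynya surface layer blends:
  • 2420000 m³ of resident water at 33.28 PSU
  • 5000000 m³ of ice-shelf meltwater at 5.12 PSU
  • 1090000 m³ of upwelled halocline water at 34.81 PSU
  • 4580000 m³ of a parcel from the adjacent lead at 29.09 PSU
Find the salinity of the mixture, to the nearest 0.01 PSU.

21.19 PSU

Total salt / total volume:
salt = 2,420,000×33.28 + 5,000,000×5.12 + 1,090,000×34.81 + 4,580,000×29.09 = 80,537,600 + 25,600,000 + 37,942,900 + 133,232,200 = 277,312,700
volume = 2,420,000 + 5,000,000 + 1,090,000 + 4,580,000 = 13,090,000 m³
S = 277,312,700 / 13,090,000 = 21.1851 PSU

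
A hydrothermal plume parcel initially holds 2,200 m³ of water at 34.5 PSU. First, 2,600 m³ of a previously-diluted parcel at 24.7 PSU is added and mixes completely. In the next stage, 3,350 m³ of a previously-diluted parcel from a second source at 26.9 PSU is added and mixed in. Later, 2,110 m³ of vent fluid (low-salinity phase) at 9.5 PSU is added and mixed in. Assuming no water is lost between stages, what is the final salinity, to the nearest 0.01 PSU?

Mass of salt is conserved:
Initial salt = 2,200×34.5 = 75,900
After stage 1: salt = 75,900 + 2,600×24.7 = 140,120; volume = 4,800 m³; S = 29.192 PSU
After stage 2: salt = 140,120 + 3,350×26.9 = 230,235; volume = 8,150 m³; S = 28.25 PSU
After stage 3: salt = 230,235 + 2,110×9.5 = 250,280; volume = 10,260 m³
S = 250,280 / 10,260 = 24.3938 PSU

24.39 PSU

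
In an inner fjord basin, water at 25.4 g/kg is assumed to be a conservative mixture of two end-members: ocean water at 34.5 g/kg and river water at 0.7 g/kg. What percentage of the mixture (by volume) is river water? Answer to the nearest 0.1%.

Let f be the freshwater fraction. Salt balance per unit volume:
f×0.7 + (1−f)×34.5 = 25.4
f = (34.5 − 25.4) / (34.5 − 0.7) = 9.1/33.8 = 0.2692

26.9%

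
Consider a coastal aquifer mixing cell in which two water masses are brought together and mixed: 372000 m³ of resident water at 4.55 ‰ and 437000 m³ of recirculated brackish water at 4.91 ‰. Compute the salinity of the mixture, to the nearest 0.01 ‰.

4.74 ‰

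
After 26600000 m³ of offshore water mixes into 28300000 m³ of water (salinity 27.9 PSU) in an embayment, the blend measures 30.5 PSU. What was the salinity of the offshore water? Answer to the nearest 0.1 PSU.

Salt balance: 28,300,000×27.9 + 26,600,000×S = 54,900,000×30.5
789,570,000 + 26,600,000·S = 1,674,450,000
S = (1,674,450,000 − 789,570,000) / 26,600,000 = 33.2662 PSU

33.3 PSU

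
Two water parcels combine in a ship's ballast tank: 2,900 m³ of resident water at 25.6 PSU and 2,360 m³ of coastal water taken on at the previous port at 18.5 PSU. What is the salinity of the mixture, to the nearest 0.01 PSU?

Mass of salt is conserved:
salt = 2,900×25.6 + 2,360×18.5 = 74,240 + 43,660 = 117,900
volume = 2,900 + 2,360 = 5,260 m³
S = 117,900 / 5,260 = 22.4144 PSU

22.41 PSU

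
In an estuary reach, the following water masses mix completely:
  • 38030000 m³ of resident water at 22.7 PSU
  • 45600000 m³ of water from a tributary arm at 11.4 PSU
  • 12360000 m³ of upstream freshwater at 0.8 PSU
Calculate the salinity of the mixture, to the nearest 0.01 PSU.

14.51 PSU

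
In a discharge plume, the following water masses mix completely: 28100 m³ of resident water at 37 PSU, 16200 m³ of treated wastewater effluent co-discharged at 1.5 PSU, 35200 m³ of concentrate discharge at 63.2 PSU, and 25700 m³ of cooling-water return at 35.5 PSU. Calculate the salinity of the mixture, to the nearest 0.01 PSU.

39.93 PSU

By conservation of dissolved salt,
salt = 28,100×37 + 16,200×1.5 + 35,200×63.2 + 25,700×35.5 = 1,039,700 + 24,300 + 2,224,640 + 912,350 = 4,200,990
volume = 28,100 + 16,200 + 35,200 + 25,700 = 105,200 m³
S = 4,200,990 / 105,200 = 39.9334 PSU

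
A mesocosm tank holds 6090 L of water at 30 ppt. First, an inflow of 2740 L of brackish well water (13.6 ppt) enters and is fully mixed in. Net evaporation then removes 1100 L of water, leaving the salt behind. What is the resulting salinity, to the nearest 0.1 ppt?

28.5 ppt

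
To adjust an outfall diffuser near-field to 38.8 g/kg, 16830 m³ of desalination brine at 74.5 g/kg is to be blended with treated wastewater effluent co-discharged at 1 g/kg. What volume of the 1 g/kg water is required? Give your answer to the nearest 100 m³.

Salt balance: 16,830×74.5 + V×1 = (16,830+V)×38.8
1,253,835 + 1V = 653,004 + 38.8V
600,831 = 37.8V
V = 15,895 m³

15900 m³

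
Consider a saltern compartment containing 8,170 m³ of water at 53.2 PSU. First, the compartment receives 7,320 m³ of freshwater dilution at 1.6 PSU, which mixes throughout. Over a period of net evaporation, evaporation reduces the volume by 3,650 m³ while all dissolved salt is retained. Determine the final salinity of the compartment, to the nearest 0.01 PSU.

After mixing: salt = 8,170×53.2 + 7,320×1.6 = 446,356; volume = 15,490 m³
After evaporation: salt unchanged = 446,356; volume = 15,490 − 3,650 = 11,840 m³
S = 446,356 / 11,840 = 37.699 PSU

37.70 PSU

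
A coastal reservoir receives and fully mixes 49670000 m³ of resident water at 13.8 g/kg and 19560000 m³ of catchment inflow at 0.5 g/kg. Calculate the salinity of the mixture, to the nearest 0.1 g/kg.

10.0 g/kg

Mass of salt is conserved:
salt = 49,670,000×13.8 + 19,560,000×0.5 = 685,446,000 + 9,780,000 = 695,226,000
volume = 49,670,000 + 19,560,000 = 69,230,000 m³
S = 695,226,000 / 69,230,000 = 10.042 g/kg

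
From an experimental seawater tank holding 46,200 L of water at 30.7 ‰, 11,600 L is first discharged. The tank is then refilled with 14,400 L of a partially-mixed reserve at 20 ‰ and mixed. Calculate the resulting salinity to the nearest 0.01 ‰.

Remaining after removal: 34,600 L at 30.7 ‰ (salt = 1,062,220)
After addition: salt = 1,062,220 + 14,400×20 = 1,350,220; volume = 49,000 L
S = 1,350,220 / 49,000 = 27.5555 ‰

27.56 ‰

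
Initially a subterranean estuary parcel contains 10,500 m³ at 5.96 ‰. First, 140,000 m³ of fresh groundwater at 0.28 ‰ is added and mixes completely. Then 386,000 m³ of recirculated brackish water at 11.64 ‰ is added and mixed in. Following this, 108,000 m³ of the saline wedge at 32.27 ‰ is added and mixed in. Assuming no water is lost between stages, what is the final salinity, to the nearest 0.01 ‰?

Weighted by volume,
Initial salt = 10,500×5.96 = 62,580
After stage 1: salt = 62,580 + 140,000×0.28 = 101,780; volume = 150,500 m³; S = 0.676 ‰
After stage 2: salt = 101,780 + 386,000×11.64 = 4,594,820; volume = 536,500 m³; S = 8.564 ‰
After stage 3: salt = 4,594,820 + 108,000×32.27 = 8,079,980; volume = 644,500 m³
S = 8,079,980 / 644,500 = 12.5368 ‰

12.54 ‰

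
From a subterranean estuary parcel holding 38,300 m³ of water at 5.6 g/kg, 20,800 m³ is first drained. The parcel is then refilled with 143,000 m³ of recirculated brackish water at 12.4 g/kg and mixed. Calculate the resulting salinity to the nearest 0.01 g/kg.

11.66 g/kg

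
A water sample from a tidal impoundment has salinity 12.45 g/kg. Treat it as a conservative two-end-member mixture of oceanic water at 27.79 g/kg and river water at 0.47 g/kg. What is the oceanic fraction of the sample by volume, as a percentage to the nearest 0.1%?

43.9%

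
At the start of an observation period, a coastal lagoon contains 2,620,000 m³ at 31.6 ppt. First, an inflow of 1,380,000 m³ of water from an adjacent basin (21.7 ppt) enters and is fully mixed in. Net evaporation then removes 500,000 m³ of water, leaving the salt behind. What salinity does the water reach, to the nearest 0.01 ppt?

32.21 ppt

After mixing: salt = 2,620,000×31.6 + 1,380,000×21.7 = 112,738,000; volume = 4,000,000 m³
After evaporation: salt unchanged = 112,738,000; volume = 4,000,000 − 500,000 = 3,500,000 m³
S = 112,738,000 / 3,500,000 = 32.2109 ppt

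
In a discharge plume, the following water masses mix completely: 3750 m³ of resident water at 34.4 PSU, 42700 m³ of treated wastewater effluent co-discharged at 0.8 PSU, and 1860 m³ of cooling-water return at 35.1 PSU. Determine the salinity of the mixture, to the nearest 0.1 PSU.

4.7 PSU

Weighted by volume,
salt = 3,750×34.4 + 42,700×0.8 + 1,860×35.1 = 129,000 + 34,160 + 65,286 = 228,446
volume = 3,750 + 42,700 + 1,860 = 48,310 m³
S = 228,446 / 48,310 = 4.729 PSU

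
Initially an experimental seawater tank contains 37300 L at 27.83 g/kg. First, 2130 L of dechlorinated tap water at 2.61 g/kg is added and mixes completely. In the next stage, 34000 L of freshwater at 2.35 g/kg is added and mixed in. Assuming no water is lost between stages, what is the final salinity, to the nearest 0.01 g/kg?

Conserving salt mass:
Initial salt = 37,300×27.83 = 1,038,059
After stage 1: salt = 1,038,059 + 2,130×2.61 = 1,043,618.3; volume = 39,430 L; S = 26.468 g/kg
After stage 2: salt = 1,043,618.3 + 34,000×2.35 = 1,123,518.3; volume = 73,430 L
S = 1,123,518.3 / 73,430 = 15.3005 g/kg

15.30 g/kg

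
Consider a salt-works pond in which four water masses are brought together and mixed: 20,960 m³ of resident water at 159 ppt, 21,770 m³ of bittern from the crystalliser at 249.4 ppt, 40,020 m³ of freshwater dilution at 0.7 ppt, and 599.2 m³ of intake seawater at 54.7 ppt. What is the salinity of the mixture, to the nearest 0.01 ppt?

105.85 ppt

Salt balance:
salt = 20,960×159 + 21,770×249.4 + 40,020×0.7 + 599.2×54.7 = 3,332,640 + 5,429,438 + 28,014 + 32,776.24 = 8,822,868.24
volume = 20,960 + 21,770 + 40,020 + 599.2 = 83,349.2 m³
S = 8,822,868.24 / 83,349.2 = 105.8543 ppt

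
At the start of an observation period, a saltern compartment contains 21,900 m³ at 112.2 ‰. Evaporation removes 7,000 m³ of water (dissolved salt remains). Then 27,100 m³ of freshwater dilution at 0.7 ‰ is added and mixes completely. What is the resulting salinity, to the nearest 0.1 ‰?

59.0 ‰

After evaporation: salt = 21,900×112.2 = 2,457,180; volume = 21,900 − 7,000 = 14,900 m³
After mixing: salt = 2,457,180 + 27,100×0.7 = 2,476,150; volume = 14,900 + 27,100 = 42,000 m³
S = 2,476,150 / 42,000 = 58.956 ‰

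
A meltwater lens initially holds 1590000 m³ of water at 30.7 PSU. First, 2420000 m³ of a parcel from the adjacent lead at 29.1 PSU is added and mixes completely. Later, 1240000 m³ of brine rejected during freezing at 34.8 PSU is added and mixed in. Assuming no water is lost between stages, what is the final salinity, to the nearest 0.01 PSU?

Salt balance:
Initial salt = 1,590,000×30.7 = 48,813,000
After stage 1: salt = 48,813,000 + 2,420,000×29.1 = 119,235,000; volume = 4,010,000 m³; S = 29.734 PSU
After stage 2: salt = 119,235,000 + 1,240,000×34.8 = 162,387,000; volume = 5,250,000 m³
S = 162,387,000 / 5,250,000 = 30.9309 PSU

30.93 PSU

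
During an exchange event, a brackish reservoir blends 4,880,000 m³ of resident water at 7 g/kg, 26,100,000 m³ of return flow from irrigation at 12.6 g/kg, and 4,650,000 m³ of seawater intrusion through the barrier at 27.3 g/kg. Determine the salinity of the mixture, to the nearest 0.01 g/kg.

13.75 g/kg

Total salt / total volume:
salt = 4,880,000×7 + 26,100,000×12.6 + 4,650,000×27.3 = 34,160,000 + 328,860,000 + 126,945,000 = 489,965,000
volume = 4,880,000 + 26,100,000 + 4,650,000 = 35,630,000 m³
S = 489,965,000 / 35,630,000 = 13.7515 g/kg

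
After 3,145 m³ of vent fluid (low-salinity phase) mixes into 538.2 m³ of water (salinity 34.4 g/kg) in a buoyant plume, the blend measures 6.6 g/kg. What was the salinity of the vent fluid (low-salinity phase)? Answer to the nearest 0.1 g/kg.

Salt balance: 538.2×34.4 + 3,145×S = 3,683.2×6.6
18,514.08 + 3,145·S = 24,309.12
S = (24,309.12 − 18,514.08) / 3,145 = 1.8426 g/kg

1.8 g/kg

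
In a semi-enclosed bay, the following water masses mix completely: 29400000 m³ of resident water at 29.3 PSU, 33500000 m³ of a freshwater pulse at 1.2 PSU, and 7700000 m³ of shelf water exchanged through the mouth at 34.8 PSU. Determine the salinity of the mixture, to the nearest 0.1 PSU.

By conservation of dissolved salt,
salt = 29,400,000×29.3 + 33,500,000×1.2 + 7,700,000×34.8 = 861,420,000 + 40,200,000 + 267,960,000 = 1,169,580,000
volume = 29,400,000 + 33,500,000 + 7,700,000 = 70,600,000 m³
S = 1,169,580,000 / 70,600,000 = 16.566 PSU

16.6 PSU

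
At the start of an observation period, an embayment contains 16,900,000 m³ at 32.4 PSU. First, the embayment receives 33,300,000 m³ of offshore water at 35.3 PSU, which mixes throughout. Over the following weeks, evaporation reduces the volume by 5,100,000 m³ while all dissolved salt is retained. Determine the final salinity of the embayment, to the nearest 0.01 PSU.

After mixing: salt = 16,900,000×32.4 + 33,300,000×35.3 = 1,723,050,000; volume = 50,200,000 m³
After evaporation: salt unchanged = 1,723,050,000; volume = 50,200,000 − 5,100,000 = 45,100,000 m³
S = 1,723,050,000 / 45,100,000 = 38.2051 PSU

38.21 PSU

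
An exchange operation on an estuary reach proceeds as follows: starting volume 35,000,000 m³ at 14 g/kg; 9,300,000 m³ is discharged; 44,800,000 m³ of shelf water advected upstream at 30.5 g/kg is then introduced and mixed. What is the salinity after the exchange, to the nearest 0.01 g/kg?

Remaining after removal: 25,700,000 m³ at 14 g/kg (salt = 359,800,000)
After addition: salt = 359,800,000 + 44,800,000×30.5 = 1,726,200,000; volume = 70,500,000 m³
S = 1,726,200,000 / 70,500,000 = 24.4851 g/kg

24.49 g/kg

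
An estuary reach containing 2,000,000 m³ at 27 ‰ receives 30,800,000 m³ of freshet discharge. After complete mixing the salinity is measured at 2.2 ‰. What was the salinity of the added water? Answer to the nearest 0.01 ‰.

0.59 ‰

Salt balance: 2,000,000×27 + 30,800,000×S = 32,800,000×2.2
54,000,000 + 30,800,000·S = 72,160,000
S = (72,160,000 − 54,000,000) / 30,800,000 = 0.5896 ‰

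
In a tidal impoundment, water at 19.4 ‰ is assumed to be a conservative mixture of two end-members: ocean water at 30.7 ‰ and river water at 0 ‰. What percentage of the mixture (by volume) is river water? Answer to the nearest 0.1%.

Let f be the freshwater fraction. Salt balance per unit volume:
f×0 + (1−f)×30.7 = 19.4
f = (30.7 − 19.4) / (30.7 − 0) = 11.3/30.7 = 0.3681

36.8%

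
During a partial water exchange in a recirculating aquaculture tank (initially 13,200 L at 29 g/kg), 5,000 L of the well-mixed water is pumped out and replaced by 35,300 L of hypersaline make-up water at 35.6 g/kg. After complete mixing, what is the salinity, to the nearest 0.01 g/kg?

Remaining after removal: 8,200 L at 29 g/kg (salt = 237,800)
After addition: salt = 237,800 + 35,300×35.6 = 1,494,480; volume = 43,500 L
S = 1,494,480 / 43,500 = 34.3559 g/kg

34.36 g/kg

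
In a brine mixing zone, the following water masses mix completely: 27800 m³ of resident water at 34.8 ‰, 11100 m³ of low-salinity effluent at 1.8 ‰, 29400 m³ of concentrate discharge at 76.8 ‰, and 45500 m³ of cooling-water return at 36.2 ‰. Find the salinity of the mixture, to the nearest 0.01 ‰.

42.99 ‰

Total salt / total volume:
salt = 27,800×34.8 + 11,100×1.8 + 29,400×76.8 + 45,500×36.2 = 967,440 + 19,980 + 2,257,920 + 1,647,100 = 4,892,440
volume = 27,800 + 11,100 + 29,400 + 45,500 = 113,800 m³
S = 4,892,440 / 113,800 = 42.9916 ‰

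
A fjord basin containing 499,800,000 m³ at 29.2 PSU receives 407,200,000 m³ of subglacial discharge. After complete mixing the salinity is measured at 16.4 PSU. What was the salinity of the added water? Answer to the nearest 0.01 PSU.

0.69 PSU

Salt balance: 499,800,000×29.2 + 407,200,000×S = 907,000,000×16.4
14,594,160,000 + 407,200,000·S = 14,874,800,000
S = (14,874,800,000 − 14,594,160,000) / 407,200,000 = 0.6892 PSU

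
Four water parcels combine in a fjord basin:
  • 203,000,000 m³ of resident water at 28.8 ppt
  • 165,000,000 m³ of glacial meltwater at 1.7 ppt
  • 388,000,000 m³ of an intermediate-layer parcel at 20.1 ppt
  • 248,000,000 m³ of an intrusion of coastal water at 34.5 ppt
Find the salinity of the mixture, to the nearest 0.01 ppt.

22.39 ppt

Conserving salt mass:
salt = 203,000,000×28.8 + 165,000,000×1.7 + 388,000,000×20.1 + 248,000,000×34.5 = 5,846,400,000 + 280,500,000 + 7,798,800,000 + 8,556,000,000 = 22,481,700,000
volume = 203,000,000 + 165,000,000 + 388,000,000 + 248,000,000 = 1,004,000,000 m³
S = 22,481,700,000 / 1,004,000,000 = 22.3921 ppt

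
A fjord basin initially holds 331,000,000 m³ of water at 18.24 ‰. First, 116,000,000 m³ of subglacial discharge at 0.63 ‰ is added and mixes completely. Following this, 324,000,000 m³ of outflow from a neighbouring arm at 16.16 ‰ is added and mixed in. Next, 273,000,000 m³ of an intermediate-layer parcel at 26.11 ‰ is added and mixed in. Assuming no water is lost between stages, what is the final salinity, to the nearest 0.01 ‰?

17.70 ‰

Conserving salt mass:
Initial salt = 331,000,000×18.24 = 6,037,440,000
After stage 1: salt = 6,037,440,000 + 116,000,000×0.63 = 6,110,520,000; volume = 447,000,000 m³; S = 13.67 ‰
After stage 2: salt = 6,110,520,000 + 324,000,000×16.16 = 11,346,360,000; volume = 771,000,000 m³; S = 14.716 ‰
After stage 3: salt = 11,346,360,000 + 273,000,000×26.11 = 18,474,390,000; volume = 1,044,000,000 m³
S = 18,474,390,000 / 1,044,000,000 = 17.6958 ‰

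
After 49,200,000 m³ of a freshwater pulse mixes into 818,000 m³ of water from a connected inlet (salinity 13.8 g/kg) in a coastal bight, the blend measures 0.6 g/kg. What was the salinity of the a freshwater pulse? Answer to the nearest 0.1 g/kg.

0.4 g/kg

Salt balance: 818,000×13.8 + 49,200,000×S = 50,018,000×0.6
11,288,400 + 49,200,000·S = 30,010,800
S = (30,010,800 − 11,288,400) / 49,200,000 = 0.3805 g/kg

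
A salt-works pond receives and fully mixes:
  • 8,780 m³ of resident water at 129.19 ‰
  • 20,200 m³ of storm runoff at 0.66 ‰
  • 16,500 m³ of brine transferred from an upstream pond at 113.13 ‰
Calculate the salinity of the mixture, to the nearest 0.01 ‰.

66.28 ‰

Salt balance:
salt = 8,780×129.19 + 20,200×0.66 + 16,500×113.13 = 1,134,288.2 + 13,332 + 1,866,645 = 3,014,265.2
volume = 8,780 + 20,200 + 16,500 = 45,480 m³
S = 3,014,265.2 / 45,480 = 66.2767 ‰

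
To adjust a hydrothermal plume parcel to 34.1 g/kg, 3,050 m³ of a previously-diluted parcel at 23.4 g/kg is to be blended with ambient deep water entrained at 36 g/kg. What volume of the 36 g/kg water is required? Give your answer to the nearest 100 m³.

17200 m³

Salt balance: 3,050×23.4 + V×36 = (3,050+V)×34.1
71,370 + 36V = 104,005 + 34.1V
32,635 = 1.9V
V = 17,176.32 m³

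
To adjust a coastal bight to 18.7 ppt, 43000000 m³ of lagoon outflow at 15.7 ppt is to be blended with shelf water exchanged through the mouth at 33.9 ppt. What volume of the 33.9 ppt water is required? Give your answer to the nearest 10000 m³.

8490000 m³

Salt balance: 43,000,000×15.7 + V×33.9 = (43,000,000+V)×18.7
675,100,000 + 33.9V = 804,100,000 + 18.7V
129,000,000 = 15.2V
V = 8,486,842.11 m³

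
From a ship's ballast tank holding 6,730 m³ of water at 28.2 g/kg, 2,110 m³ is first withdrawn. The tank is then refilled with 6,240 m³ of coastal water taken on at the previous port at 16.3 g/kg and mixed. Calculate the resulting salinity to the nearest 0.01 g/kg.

21.36 g/kg

Remaining after removal: 4,620 m³ at 28.2 g/kg (salt = 130,284)
After addition: salt = 130,284 + 6,240×16.3 = 231,996; volume = 10,860 m³
S = 231,996 / 10,860 = 21.3624 g/kg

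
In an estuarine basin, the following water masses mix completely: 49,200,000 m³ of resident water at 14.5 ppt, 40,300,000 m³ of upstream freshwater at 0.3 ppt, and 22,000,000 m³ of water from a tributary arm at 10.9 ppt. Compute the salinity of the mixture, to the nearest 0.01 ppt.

8.66 ppt

Weighted by volume,
salt = 49,200,000×14.5 + 40,300,000×0.3 + 22,000,000×10.9 = 713,400,000 + 12,090,000 + 239,800,000 = 965,290,000
volume = 49,200,000 + 40,300,000 + 22,000,000 = 111,500,000 m³
S = 965,290,000 / 111,500,000 = 8.6573 ppt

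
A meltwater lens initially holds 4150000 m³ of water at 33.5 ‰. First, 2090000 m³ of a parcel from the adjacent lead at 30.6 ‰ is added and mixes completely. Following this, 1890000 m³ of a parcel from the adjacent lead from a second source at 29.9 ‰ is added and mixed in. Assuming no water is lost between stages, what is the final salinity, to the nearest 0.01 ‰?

Weighted by volume,
Initial salt = 4,150,000×33.5 = 139,025,000
After stage 1: salt = 139,025,000 + 2,090,000×30.6 = 202,979,000; volume = 6,240,000 m³; S = 32.529 ‰
After stage 2: salt = 202,979,000 + 1,890,000×29.9 = 259,490,000; volume = 8,130,000 m³
S = 259,490,000 / 8,130,000 = 31.9176 ‰

31.92 ‰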